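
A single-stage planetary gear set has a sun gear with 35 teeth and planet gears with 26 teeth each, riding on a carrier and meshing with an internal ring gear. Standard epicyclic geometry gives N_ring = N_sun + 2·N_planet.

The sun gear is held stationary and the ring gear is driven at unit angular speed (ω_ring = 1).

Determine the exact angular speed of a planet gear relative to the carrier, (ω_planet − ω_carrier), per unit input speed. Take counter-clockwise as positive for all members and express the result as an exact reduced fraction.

3045/3172

N_ring = 35 + 2·26 = 87
35(ω_s−ω_c) = −87(ω_r−ω_c),  ω_s=0, ω_r=1
35(0−ω_c) = −87(1−ω_c)  ⇒  122ω_c = 87  ⇒  ω_c = 87/122
sun–planet: 35·(0−87/122) = −26·(ω_p−ω_c)  ⇒  ω_p−ω_c = −(35/26)·(-87/122) = 3045/3172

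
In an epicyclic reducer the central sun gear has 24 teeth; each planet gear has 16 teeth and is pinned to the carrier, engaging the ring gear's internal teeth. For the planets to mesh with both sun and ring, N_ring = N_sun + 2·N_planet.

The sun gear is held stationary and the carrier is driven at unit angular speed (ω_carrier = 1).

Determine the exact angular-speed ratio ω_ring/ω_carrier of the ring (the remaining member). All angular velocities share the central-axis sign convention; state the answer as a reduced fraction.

N_ring = 24 + 2·16 = 56
24(ω_s−ω_c) = −56(ω_r−ω_c),  ω_s=0, ω_c=1
ω_r = 1 − (24/56)(0−1) = 10/7
ω_r/ω_c = 10/7

10/7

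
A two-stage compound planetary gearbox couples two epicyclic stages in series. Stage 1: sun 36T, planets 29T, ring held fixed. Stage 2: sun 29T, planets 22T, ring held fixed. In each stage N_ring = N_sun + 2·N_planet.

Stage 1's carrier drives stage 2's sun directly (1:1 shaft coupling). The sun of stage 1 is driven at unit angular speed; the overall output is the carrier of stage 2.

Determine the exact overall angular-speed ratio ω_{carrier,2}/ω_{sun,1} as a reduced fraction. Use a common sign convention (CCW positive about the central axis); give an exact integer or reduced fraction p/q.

87/1105

Stage 1: N_ring = 36 + 2·29 = 94
Stage 1: 36(ω_s−ω_c) = −94(ω_r−ω_c),  ω_r=0, ω_s=1
Stage 1: 36(1−ω_c) = −94(0−ω_c)  ⇒  130ω_c = 36  ⇒  ω_c = 18/65
  ⇒ ω_c¹/ω_s¹ = 18/65
Stage 2: N_ring = 29 + 2·22 = 73
Stage 2: 29(ω_s−ω_c) = −73(ω_r−ω_c),  ω_r=0, ω_s=1
Stage 2: 29(1−ω_c) = −73(0−ω_c)  ⇒  102ω_c = 29  ⇒  ω_c = 29/102
  ⇒ ω_c²/ω_s² = 29/102
Coupling ω_s² = ω_c¹ ⇒ overall = 18/65 × 29/102 = 87/1105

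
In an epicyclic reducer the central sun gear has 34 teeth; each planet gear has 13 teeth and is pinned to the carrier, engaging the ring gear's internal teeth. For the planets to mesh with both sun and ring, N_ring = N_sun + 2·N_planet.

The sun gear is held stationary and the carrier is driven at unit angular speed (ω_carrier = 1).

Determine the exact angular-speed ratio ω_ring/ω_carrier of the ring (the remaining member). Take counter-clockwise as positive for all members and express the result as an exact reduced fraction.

47/30

N_ring = 34 + 2·13 = 60
34(ω_s−ω_c) = −60(ω_r−ω_c),  ω_s=0, ω_c=1
ω_r = 1 − (34/60)(0−1) = 47/30
ω_r/ω_c = 47/30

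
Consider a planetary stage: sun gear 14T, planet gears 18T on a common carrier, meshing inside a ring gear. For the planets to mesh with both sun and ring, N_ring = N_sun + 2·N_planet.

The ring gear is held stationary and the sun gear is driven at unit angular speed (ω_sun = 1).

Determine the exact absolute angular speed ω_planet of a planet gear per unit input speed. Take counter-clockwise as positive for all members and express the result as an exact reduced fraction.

N_ring = 14 + 2·18 = 50
14(ω_s−ω_c) = −50(ω_r−ω_c),  ω_r=0, ω_s=1
14(1−ω_c) = −50(0−ω_c)  ⇒  64ω_c = 14  ⇒  ω_c = 7/32
sun–planet: 14·(1−7/32) = −18·(ω_p−ω_c)  ⇒  ω_p−ω_c = −(14/18)·(25/32) = -175/288
ω_p = 7/32 − 175/288 = -7/18

-7/18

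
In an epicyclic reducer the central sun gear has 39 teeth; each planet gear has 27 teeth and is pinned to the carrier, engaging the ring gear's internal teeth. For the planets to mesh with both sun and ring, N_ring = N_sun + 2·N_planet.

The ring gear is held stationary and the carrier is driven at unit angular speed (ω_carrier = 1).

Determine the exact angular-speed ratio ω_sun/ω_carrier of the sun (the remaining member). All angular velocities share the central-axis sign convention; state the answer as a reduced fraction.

44/13

N_ring = 39 + 2·27 = 93
39(ω_s−ω_c) = −93(ω_r−ω_c),  ω_r=0, ω_c=1
ω_s = 1 − (93/39)(0−1) = 44/13
ω_s/ω_c = 44/13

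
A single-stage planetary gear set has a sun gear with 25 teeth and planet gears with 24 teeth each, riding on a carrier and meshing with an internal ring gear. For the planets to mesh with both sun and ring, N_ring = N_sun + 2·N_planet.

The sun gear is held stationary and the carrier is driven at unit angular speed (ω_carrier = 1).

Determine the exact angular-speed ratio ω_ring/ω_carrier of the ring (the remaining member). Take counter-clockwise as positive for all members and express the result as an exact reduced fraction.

N_ring = 25 + 2·24 = 73
25(ω_s−ω_c) = −73(ω_r−ω_c),  ω_s=0, ω_c=1
ω_r = 1 − (25/73)(0−1) = 98/73
ω_r/ω_c = 98/73

98/73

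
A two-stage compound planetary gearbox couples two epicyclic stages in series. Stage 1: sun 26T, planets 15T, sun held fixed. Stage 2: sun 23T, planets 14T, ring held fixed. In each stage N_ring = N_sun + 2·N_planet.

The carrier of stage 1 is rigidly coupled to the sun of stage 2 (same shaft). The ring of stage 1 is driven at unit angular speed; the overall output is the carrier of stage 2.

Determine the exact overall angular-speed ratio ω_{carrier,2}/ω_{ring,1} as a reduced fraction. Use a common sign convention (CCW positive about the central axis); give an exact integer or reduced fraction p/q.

Stage 1: N_ring = 26 + 2·15 = 56
Stage 1: 26(ω_s−ω_c) = −56(ω_r−ω_c),  ω_s=0, ω_r=1
Stage 1: 26(0−ω_c) = −56(1−ω_c)  ⇒  82ω_c = 56  ⇒  ω_c = 28/41
  ⇒ ω_c¹/ω_r¹ = 28/41
Stage 2: N_ring = 23 + 2·14 = 51
Stage 2: 23(ω_s−ω_c) = −51(ω_r−ω_c),  ω_r=0, ω_s=1
Stage 2: 23(1−ω_c) = −51(0−ω_c)  ⇒  74ω_c = 23  ⇒  ω_c = 23/74
  ⇒ ω_c²/ω_s² = 23/74
Coupling ω_s² = ω_c¹ ⇒ overall = 28/41 × 23/74 = 322/1517

322/1517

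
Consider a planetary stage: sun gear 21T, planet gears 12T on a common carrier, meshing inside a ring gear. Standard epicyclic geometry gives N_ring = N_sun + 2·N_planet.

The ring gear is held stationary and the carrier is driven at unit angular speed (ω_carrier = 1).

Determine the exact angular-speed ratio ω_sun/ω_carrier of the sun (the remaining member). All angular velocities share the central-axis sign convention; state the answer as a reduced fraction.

22/7

N_ring = 21 + 2·12 = 45
21(ω_s−ω_c) = −45(ω_r−ω_c),  ω_r=0, ω_c=1
ω_s = 1 − (45/21)(0−1) = 22/7
ω_s/ω_c = 22/7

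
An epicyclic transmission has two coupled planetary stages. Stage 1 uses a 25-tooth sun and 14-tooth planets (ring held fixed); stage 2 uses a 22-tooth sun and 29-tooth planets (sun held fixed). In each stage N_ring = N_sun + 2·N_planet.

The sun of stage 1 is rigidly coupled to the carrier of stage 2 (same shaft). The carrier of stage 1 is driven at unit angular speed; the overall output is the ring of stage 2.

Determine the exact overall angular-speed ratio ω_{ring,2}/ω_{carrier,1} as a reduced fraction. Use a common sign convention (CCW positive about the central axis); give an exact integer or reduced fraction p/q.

Stage 1: N_ring = 25 + 2·14 = 53
Stage 1: 25(ω_s−ω_c) = −53(ω_r−ω_c),  ω_r=0, ω_c=1
Stage 1: ω_s = 1 − (53/25)(0−1) = 78/25
  ⇒ ω_s¹/ω_c¹ = 78/25
Stage 2: N_ring = 22 + 2·29 = 80
Stage 2: 22(ω_s−ω_c) = −80(ω_r−ω_c),  ω_s=0, ω_c=1
Stage 2: ω_r = 1 − (22/80)(0−1) = 51/40
  ⇒ ω_r²/ω_c² = 51/40
Coupling ω_c² = ω_s¹ ⇒ overall = 78/25 × 51/40 = 1989/500

1989/500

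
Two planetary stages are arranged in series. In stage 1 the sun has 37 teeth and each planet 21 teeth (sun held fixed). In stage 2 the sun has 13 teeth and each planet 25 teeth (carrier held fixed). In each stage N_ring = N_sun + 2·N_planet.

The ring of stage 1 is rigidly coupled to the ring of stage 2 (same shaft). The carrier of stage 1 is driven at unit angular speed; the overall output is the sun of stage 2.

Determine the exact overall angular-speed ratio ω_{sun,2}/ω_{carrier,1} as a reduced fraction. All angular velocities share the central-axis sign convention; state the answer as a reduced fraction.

-7308/1027

Stage 1: N_ring = 37 + 2·21 = 79
Stage 1: 37(ω_s−ω_c) = −79(ω_r−ω_c),  ω_s=0, ω_c=1
Stage 1: ω_r = 1 − (37/79)(0−1) = 116/79
  ⇒ ω_r¹/ω_c¹ = 116/79
Stage 2: N_ring = 13 + 2·25 = 63
Stage 2: 13(ω_s−ω_c) = −63(ω_r−ω_c),  ω_c=0, ω_r=1
Stage 2: ω_s = 0 − (63/13)(1−0) = -63/13
  ⇒ ω_s²/ω_r² = -63/13
Coupling ω_r² = ω_r¹ ⇒ overall = 116/79 × -63/13 = -7308/1027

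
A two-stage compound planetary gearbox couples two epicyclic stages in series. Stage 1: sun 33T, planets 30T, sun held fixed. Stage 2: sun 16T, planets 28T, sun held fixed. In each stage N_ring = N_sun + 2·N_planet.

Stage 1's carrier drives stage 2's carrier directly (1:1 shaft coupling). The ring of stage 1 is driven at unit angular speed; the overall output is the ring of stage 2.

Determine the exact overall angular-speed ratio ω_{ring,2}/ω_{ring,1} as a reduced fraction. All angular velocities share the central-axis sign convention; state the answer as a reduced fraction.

341/378

Stage 1: N_ring = 33 + 2·30 = 93
Stage 1: 33(ω_s−ω_c) = −93(ω_r−ω_c),  ω_s=0, ω_r=1
Stage 1: 33(0−ω_c) = −93(1−ω_c)  ⇒  126ω_c = 93  ⇒  ω_c = 31/42
  ⇒ ω_c¹/ω_r¹ = 31/42
Stage 2: N_ring = 16 + 2·28 = 72
Stage 2: 16(ω_s−ω_c) = −72(ω_r−ω_c),  ω_s=0, ω_c=1
Stage 2: ω_r = 1 − (16/72)(0−1) = 11/9
  ⇒ ω_r²/ω_c² = 11/9
Coupling ω_c² = ω_c¹ ⇒ overall = 31/42 × 11/9 = 341/378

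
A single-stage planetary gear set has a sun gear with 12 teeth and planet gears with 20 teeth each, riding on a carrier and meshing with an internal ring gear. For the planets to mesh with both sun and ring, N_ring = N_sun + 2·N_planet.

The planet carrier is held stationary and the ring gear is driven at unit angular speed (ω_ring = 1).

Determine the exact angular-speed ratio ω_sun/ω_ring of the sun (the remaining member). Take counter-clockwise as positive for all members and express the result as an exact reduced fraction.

-13/3

N_ring = 12 + 2·20 = 52
12(ω_s−ω_c) = −52(ω_r−ω_c),  ω_c=0, ω_r=1
ω_s = 0 − (52/12)(1−0) = -13/3
ω_s/ω_r = -13/3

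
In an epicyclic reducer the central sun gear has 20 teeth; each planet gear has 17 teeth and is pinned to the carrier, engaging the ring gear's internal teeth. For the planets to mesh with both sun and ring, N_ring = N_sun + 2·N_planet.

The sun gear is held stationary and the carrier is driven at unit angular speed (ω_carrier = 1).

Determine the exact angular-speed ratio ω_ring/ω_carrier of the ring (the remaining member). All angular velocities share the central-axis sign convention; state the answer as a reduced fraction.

N_ring = 20 + 2·17 = 54
20(ω_s−ω_c) = −54(ω_r−ω_c),  ω_s=0, ω_c=1
ω_r = 1 − (20/54)(0−1) = 37/27
ω_r/ω_c = 37/27

37/27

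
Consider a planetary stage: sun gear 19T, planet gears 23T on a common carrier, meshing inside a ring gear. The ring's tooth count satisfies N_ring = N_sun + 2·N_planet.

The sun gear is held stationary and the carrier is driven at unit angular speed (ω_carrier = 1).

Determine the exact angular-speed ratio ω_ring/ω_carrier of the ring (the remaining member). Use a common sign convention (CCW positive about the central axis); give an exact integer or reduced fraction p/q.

84/65

N_ring = 19 + 2·23 = 65
19(ω_s−ω_c) = −65(ω_r−ω_c),  ω_s=0, ω_c=1
ω_r = 1 − (19/65)(0−1) = 84/65
ω_r/ω_c = 84/65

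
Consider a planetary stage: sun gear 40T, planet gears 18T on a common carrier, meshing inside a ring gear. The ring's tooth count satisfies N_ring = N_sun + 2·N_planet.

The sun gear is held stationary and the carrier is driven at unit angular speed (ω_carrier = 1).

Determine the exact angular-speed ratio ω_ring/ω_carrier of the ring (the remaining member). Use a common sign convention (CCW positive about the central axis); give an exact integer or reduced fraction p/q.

29/19

N_ring = 40 + 2·18 = 76
40(ω_s−ω_c) = −76(ω_r−ω_c),  ω_s=0, ω_c=1
ω_r = 1 − (40/76)(0−1) = 29/19
ω_r/ω_c = 29/19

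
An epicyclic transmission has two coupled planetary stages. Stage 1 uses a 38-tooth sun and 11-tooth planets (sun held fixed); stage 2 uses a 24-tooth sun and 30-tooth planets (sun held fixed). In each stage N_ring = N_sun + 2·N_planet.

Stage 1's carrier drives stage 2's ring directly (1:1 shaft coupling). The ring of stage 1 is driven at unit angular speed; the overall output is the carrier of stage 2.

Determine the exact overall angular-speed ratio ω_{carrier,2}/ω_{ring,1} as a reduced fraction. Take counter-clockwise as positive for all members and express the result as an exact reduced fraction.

10/21

Stage 1: N_ring = 38 + 2·11 = 60
Stage 1: 38(ω_s−ω_c) = −60(ω_r−ω_c),  ω_s=0, ω_r=1
Stage 1: 38(0−ω_c) = −60(1−ω_c)  ⇒  98ω_c = 60  ⇒  ω_c = 30/49
  ⇒ ω_c¹/ω_r¹ = 30/49
Stage 2: N_ring = 24 + 2·30 = 84
Stage 2: 24(ω_s−ω_c) = −84(ω_r−ω_c),  ω_s=0, ω_r=1
Stage 2: 24(0−ω_c) = −84(1−ω_c)  ⇒  108ω_c = 84  ⇒  ω_c = 7/9
  ⇒ ω_c²/ω_r² = 7/9
Coupling ω_r² = ω_c¹ ⇒ overall = 30/49 × 7/9 = 10/21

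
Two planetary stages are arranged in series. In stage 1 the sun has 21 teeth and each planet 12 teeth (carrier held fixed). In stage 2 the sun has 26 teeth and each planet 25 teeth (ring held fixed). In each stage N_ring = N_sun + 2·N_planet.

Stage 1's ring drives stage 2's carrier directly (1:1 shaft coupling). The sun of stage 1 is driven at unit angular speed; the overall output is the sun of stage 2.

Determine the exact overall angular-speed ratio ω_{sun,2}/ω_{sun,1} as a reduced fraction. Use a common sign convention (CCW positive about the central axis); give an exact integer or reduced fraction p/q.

Stage 1: N_ring = 21 + 2·12 = 45
Stage 1: 21(ω_s−ω_c) = −45(ω_r−ω_c),  ω_c=0, ω_s=1
Stage 1: ω_r = 0 − (21/45)(1−0) = -7/15
  ⇒ ω_r¹/ω_s¹ = -7/15
Stage 2: N_ring = 26 + 2·25 = 76
Stage 2: 26(ω_s−ω_c) = −76(ω_r−ω_c),  ω_r=0, ω_c=1
Stage 2: ω_s = 1 − (76/26)(0−1) = 51/13
  ⇒ ω_s²/ω_c² = 51/13
Coupling ω_c² = ω_r¹ ⇒ overall = -7/15 × 51/13 = -119/65

-119/65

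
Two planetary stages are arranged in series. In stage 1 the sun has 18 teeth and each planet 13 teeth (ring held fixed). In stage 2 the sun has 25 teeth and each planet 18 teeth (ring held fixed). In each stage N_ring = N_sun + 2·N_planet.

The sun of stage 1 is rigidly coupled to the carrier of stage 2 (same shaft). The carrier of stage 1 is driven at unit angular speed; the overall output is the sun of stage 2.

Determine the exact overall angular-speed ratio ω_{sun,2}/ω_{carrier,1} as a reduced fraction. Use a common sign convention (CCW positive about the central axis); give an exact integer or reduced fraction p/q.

2666/225

Stage 1: N_ring = 18 + 2·13 = 44
Stage 1: 18(ω_s−ω_c) = −44(ω_r−ω_c),  ω_r=0, ω_c=1
Stage 1: ω_s = 1 − (44/18)(0−1) = 31/9
  ⇒ ω_s¹/ω_c¹ = 31/9
Stage 2: N_ring = 25 + 2·18 = 61
Stage 2: 25(ω_s−ω_c) = −61(ω_r−ω_c),  ω_r=0, ω_c=1
Stage 2: ω_s = 1 − (61/25)(0−1) = 86/25
  ⇒ ω_s²/ω_c² = 86/25
Coupling ω_c² = ω_s¹ ⇒ overall = 31/9 × 86/25 = 2666/225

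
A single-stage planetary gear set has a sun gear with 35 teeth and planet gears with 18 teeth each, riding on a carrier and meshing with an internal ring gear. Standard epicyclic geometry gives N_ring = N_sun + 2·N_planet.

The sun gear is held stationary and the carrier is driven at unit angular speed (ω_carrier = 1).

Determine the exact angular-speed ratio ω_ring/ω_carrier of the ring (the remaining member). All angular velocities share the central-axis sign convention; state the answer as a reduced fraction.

N_ring = 35 + 2·18 = 71
35(ω_s−ω_c) = −71(ω_r−ω_c),  ω_s=0, ω_c=1
ω_r = 1 − (35/71)(0−1) = 106/71
ω_r/ω_c = 106/71

106/71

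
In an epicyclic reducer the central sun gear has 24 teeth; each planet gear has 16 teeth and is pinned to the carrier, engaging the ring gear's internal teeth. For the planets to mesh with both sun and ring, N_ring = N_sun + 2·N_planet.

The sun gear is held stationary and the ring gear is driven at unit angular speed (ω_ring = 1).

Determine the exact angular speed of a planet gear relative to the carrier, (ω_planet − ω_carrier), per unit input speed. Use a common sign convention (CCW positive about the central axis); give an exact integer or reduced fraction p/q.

N_ring = 24 + 2·16 = 56
24(ω_s−ω_c) = −56(ω_r−ω_c),  ω_s=0, ω_r=1
24(0−ω_c) = −56(1−ω_c)  ⇒  80ω_c = 56  ⇒  ω_c = 7/10
sun–planet: 24·(0−7/10) = −16·(ω_p−ω_c)  ⇒  ω_p−ω_c = −(24/16)·(-7/10) = 21/20

21/20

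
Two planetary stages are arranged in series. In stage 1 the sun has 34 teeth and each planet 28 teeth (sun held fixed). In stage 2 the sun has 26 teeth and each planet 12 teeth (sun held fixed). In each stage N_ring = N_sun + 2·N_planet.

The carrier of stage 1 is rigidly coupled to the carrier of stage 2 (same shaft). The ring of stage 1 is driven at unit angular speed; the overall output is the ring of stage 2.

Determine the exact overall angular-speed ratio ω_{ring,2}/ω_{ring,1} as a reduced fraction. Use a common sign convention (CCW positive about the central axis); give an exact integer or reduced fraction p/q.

171/155

Stage 1: N_ring = 34 + 2·28 = 90
Stage 1: 34(ω_s−ω_c) = −90(ω_r−ω_c),  ω_s=0, ω_r=1
Stage 1: 34(0−ω_c) = −90(1−ω_c)  ⇒  124ω_c = 90  ⇒  ω_c = 45/62
  ⇒ ω_c¹/ω_r¹ = 45/62
Stage 2: N_ring = 26 + 2·12 = 50
Stage 2: 26(ω_s−ω_c) = −50(ω_r−ω_c),  ω_s=0, ω_c=1
Stage 2: ω_r = 1 − (26/50)(0−1) = 38/25
  ⇒ ω_r²/ω_c² = 38/25
Coupling ω_c² = ω_c¹ ⇒ overall = 45/62 × 38/25 = 171/155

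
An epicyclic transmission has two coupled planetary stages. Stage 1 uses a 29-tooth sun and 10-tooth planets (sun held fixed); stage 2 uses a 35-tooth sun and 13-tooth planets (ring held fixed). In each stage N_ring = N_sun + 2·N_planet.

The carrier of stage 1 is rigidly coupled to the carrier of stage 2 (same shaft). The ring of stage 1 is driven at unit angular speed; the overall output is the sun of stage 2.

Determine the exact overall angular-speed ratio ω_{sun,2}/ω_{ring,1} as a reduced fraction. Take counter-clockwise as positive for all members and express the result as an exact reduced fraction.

112/65

Stage 1: N_ring = 29 + 2·10 = 49
Stage 1: 29(ω_s−ω_c) = −49(ω_r−ω_c),  ω_s=0, ω_r=1
Stage 1: 29(0−ω_c) = −49(1−ω_c)  ⇒  78ω_c = 49  ⇒  ω_c = 49/78
  ⇒ ω_c¹/ω_r¹ = 49/78
Stage 2: N_ring = 35 + 2·13 = 61
Stage 2: 35(ω_s−ω_c) = −61(ω_r−ω_c),  ω_r=0, ω_c=1
Stage 2: ω_s = 1 − (61/35)(0−1) = 96/35
  ⇒ ω_s²/ω_c² = 96/35
Coupling ω_c² = ω_c¹ ⇒ overall = 49/78 × 96/35 = 112/65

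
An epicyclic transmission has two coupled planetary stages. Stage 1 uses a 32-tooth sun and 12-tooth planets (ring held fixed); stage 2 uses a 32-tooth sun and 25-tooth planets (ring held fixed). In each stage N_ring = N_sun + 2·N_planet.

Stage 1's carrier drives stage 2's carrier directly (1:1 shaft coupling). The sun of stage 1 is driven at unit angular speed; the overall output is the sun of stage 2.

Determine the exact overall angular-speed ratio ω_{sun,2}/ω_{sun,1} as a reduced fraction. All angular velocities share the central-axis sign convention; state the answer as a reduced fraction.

Stage 1: N_ring = 32 + 2·12 = 56
Stage 1: 32(ω_s−ω_c) = −56(ω_r−ω_c),  ω_r=0, ω_s=1
Stage 1: 32(1−ω_c) = −56(0−ω_c)  ⇒  88ω_c = 32  ⇒  ω_c = 4/11
  ⇒ ω_c¹/ω_s¹ = 4/11
Stage 2: N_ring = 32 + 2·25 = 82
Stage 2: 32(ω_s−ω_c) = −82(ω_r−ω_c),  ω_r=0, ω_c=1
Stage 2: ω_s = 1 − (82/32)(0−1) = 57/16
  ⇒ ω_s²/ω_c² = 57/16
Coupling ω_c² = ω_c¹ ⇒ overall = 4/11 × 57/16 = 57/44

57/44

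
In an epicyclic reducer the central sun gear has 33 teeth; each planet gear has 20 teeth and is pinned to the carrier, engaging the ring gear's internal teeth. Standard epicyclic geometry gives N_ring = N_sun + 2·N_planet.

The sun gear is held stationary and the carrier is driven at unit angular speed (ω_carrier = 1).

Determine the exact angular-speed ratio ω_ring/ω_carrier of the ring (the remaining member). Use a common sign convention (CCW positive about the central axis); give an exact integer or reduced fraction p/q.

106/73

N_ring = 33 + 2·20 = 73
33(ω_s−ω_c) = −73(ω_r−ω_c),  ω_s=0, ω_c=1
ω_r = 1 − (33/73)(0−1) = 106/73
ω_r/ω_c = 106/73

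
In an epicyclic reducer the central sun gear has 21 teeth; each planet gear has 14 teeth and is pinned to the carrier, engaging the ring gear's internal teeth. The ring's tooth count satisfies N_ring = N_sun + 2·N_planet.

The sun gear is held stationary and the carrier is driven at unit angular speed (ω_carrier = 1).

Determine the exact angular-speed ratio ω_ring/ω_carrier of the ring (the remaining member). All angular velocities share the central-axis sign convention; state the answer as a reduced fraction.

10/7

N_ring = 21 + 2·14 = 49
21(ω_s−ω_c) = −49(ω_r−ω_c),  ω_s=0, ω_c=1
ω_r = 1 − (21/49)(0−1) = 10/7
ω_r/ω_c = 10/7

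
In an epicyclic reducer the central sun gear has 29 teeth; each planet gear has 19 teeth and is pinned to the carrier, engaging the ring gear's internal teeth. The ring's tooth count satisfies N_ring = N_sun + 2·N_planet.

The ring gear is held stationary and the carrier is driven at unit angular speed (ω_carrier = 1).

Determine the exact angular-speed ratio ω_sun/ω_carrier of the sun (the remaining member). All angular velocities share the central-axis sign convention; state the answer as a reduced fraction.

96/29

N_ring = 29 + 2·19 = 67
29(ω_s−ω_c) = −67(ω_r−ω_c),  ω_r=0, ω_c=1
ω_s = 1 − (67/29)(0−1) = 96/29
ω_s/ω_c = 96/29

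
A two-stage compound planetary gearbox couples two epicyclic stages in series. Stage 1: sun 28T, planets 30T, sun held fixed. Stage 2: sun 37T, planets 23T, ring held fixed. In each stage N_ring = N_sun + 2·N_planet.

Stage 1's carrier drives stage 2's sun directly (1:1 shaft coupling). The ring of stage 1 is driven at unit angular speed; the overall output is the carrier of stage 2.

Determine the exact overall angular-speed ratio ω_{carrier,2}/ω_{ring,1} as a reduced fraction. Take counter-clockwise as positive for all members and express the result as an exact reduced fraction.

Stage 1: N_ring = 28 + 2·30 = 88
Stage 1: 28(ω_s−ω_c) = −88(ω_r−ω_c),  ω_s=0, ω_r=1
Stage 1: 28(0−ω_c) = −88(1−ω_c)  ⇒  116ω_c = 88  ⇒  ω_c = 22/29
  ⇒ ω_c¹/ω_r¹ = 22/29
Stage 2: N_ring = 37 + 2·23 = 83
Stage 2: 37(ω_s−ω_c) = −83(ω_r−ω_c),  ω_r=0, ω_s=1
Stage 2: 37(1−ω_c) = −83(0−ω_c)  ⇒  120ω_c = 37  ⇒  ω_c = 37/120
  ⇒ ω_c²/ω_s² = 37/120
Coupling ω_s² = ω_c¹ ⇒ overall = 22/29 × 37/120 = 407/1740

407/1740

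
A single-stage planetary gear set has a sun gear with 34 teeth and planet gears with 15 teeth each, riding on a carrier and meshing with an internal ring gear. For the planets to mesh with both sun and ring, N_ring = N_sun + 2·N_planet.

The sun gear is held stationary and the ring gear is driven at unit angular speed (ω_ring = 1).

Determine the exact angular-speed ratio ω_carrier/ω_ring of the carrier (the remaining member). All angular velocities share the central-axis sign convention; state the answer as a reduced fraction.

32/49

N_ring = 34 + 2·15 = 64
34(ω_s−ω_c) = −64(ω_r−ω_c),  ω_s=0, ω_r=1
34(0−ω_c) = −64(1−ω_c)  ⇒  98ω_c = 64  ⇒  ω_c = 32/49
ω_c/ω_r = 32/49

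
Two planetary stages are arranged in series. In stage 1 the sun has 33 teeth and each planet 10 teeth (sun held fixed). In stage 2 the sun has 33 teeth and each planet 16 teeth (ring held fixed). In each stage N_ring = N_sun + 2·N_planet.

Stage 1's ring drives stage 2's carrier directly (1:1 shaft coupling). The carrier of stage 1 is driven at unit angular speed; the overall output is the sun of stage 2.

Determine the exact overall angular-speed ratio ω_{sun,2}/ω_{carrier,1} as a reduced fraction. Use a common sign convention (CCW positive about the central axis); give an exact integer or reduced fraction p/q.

Stage 1: N_ring = 33 + 2·10 = 53
Stage 1: 33(ω_s−ω_c) = −53(ω_r−ω_c),  ω_s=0, ω_c=1
Stage 1: ω_r = 1 − (33/53)(0−1) = 86/53
  ⇒ ω_r¹/ω_c¹ = 86/53
Stage 2: N_ring = 33 + 2·16 = 65
Stage 2: 33(ω_s−ω_c) = −65(ω_r−ω_c),  ω_r=0, ω_c=1
Stage 2: ω_s = 1 − (65/33)(0−1) = 98/33
  ⇒ ω_s²/ω_c² = 98/33
Coupling ω_c² = ω_r¹ ⇒ overall = 86/53 × 98/33 = 8428/1749

8428/1749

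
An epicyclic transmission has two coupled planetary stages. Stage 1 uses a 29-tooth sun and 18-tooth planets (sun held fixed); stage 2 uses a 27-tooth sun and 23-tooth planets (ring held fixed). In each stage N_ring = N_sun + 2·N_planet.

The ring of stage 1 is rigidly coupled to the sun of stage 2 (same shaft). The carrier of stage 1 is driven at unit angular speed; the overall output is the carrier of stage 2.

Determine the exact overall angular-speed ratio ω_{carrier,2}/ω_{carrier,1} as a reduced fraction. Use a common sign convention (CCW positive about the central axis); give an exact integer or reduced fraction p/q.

Stage 1: N_ring = 29 + 2·18 = 65
Stage 1: 29(ω_s−ω_c) = −65(ω_r−ω_c),  ω_s=0, ω_c=1
Stage 1: ω_r = 1 − (29/65)(0−1) = 94/65
  ⇒ ω_r¹/ω_c¹ = 94/65
Stage 2: N_ring = 27 + 2·23 = 73
Stage 2: 27(ω_s−ω_c) = −73(ω_r−ω_c),  ω_r=0, ω_s=1
Stage 2: 27(1−ω_c) = −73(0−ω_c)  ⇒  100ω_c = 27  ⇒  ω_c = 27/100
  ⇒ ω_c²/ω_s² = 27/100
Coupling ω_s² = ω_r¹ ⇒ overall = 94/65 × 27/100 = 1269/3250

1269/3250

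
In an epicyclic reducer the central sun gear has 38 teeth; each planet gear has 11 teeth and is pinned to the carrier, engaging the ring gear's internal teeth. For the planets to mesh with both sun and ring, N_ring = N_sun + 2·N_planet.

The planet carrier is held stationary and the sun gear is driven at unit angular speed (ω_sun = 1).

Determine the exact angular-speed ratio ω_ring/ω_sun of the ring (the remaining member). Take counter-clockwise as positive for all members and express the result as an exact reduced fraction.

-19/30

N_ring = 38 + 2·11 = 60
38(ω_s−ω_c) = −60(ω_r−ω_c),  ω_c=0, ω_s=1
ω_r = 0 − (38/60)(1−0) = -19/30
ω_r/ω_s = -19/30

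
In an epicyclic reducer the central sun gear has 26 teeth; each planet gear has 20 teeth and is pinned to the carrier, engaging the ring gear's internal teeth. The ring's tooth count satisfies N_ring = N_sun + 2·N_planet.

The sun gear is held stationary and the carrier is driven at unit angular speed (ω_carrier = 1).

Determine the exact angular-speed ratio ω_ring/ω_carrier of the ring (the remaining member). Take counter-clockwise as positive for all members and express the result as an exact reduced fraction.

N_ring = 26 + 2·20 = 66
26(ω_s−ω_c) = −66(ω_r−ω_c),  ω_s=0, ω_c=1
ω_r = 1 − (26/66)(0−1) = 46/33
ω_r/ω_c = 46/33

46/33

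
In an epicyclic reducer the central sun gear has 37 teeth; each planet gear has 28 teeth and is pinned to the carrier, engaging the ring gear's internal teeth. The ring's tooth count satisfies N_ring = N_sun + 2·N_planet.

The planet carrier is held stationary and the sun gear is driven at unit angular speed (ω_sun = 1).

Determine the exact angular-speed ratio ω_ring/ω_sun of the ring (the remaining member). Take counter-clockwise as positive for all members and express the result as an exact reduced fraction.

N_ring = 37 + 2·28 = 93
37(ω_s−ω_c) = −93(ω_r−ω_c),  ω_c=0, ω_s=1
ω_r = 0 − (37/93)(1−0) = -37/93
ω_r/ω_s = -37/93

-37/93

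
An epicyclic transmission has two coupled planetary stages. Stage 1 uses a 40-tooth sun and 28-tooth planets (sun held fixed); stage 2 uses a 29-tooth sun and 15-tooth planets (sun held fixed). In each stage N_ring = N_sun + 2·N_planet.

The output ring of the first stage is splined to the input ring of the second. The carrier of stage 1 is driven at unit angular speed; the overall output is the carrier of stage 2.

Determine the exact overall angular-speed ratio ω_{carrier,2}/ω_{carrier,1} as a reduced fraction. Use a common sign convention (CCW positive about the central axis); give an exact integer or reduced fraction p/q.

Stage 1: N_ring = 40 + 2·28 = 96
Stage 1: 40(ω_s−ω_c) = −96(ω_r−ω_c),  ω_s=0, ω_c=1
Stage 1: ω_r = 1 − (40/96)(0−1) = 17/12
  ⇒ ω_r¹/ω_c¹ = 17/12
Stage 2: N_ring = 29 + 2·15 = 59
Stage 2: 29(ω_s−ω_c) = −59(ω_r−ω_c),  ω_s=0, ω_r=1
Stage 2: 29(0−ω_c) = −59(1−ω_c)  ⇒  88ω_c = 59  ⇒  ω_c = 59/88
  ⇒ ω_c²/ω_r² = 59/88
Coupling ω_r² = ω_r¹ ⇒ overall = 17/12 × 59/88 = 1003/1056

1003/1056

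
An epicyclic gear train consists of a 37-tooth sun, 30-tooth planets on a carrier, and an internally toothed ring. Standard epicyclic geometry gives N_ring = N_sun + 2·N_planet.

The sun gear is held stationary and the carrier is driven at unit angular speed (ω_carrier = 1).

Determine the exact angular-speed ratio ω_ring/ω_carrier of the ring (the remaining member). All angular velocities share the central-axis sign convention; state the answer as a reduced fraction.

N_ring = 37 + 2·30 = 97
37(ω_s−ω_c) = −97(ω_r−ω_c),  ω_s=0, ω_c=1
ω_r = 1 − (37/97)(0−1) = 134/97
ω_r/ω_c = 134/97

134/97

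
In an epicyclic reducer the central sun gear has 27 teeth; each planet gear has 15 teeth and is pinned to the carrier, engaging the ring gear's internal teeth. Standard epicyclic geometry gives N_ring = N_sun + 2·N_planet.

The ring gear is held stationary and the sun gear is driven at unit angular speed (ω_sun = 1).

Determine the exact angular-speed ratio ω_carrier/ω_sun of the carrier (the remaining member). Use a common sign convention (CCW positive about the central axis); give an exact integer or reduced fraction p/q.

9/28

N_ring = 27 + 2·15 = 57
27(ω_s−ω_c) = −57(ω_r−ω_c),  ω_r=0, ω_s=1
27(1−ω_c) = −57(0−ω_c)  ⇒  84ω_c = 27  ⇒  ω_c = 9/28
ω_c/ω_s = 9/28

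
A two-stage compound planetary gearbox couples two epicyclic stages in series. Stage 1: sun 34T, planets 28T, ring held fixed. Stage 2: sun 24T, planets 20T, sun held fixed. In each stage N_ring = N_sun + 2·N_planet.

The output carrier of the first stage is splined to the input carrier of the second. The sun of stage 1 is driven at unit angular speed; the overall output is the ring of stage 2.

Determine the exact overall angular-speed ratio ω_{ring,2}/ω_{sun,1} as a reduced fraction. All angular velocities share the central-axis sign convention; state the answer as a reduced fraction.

187/496

Stage 1: N_ring = 34 + 2·28 = 90
Stage 1: 34(ω_s−ω_c) = −90(ω_r−ω_c),  ω_r=0, ω_s=1
Stage 1: 34(1−ω_c) = −90(0−ω_c)  ⇒  124ω_c = 34  ⇒  ω_c = 17/62
  ⇒ ω_c¹/ω_s¹ = 17/62
Stage 2: N_ring = 24 + 2·20 = 64
Stage 2: 24(ω_s−ω_c) = −64(ω_r−ω_c),  ω_s=0, ω_c=1
Stage 2: ω_r = 1 − (24/64)(0−1) = 11/8
  ⇒ ω_r²/ω_c² = 11/8
Coupling ω_c² = ω_c¹ ⇒ overall = 17/62 × 11/8 = 187/496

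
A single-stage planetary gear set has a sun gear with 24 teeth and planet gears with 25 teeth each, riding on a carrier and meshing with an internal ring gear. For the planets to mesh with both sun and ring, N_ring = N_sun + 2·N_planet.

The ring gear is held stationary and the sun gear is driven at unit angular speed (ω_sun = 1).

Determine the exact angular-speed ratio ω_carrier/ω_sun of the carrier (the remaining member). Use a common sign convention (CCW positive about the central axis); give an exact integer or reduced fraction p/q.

N_ring = 24 + 2·25 = 74
24(ω_s−ω_c) = −74(ω_r−ω_c),  ω_r=0, ω_s=1
24(1−ω_c) = −74(0−ω_c)  ⇒  98ω_c = 24  ⇒  ω_c = 12/49
ω_c/ω_s = 12/49

12/49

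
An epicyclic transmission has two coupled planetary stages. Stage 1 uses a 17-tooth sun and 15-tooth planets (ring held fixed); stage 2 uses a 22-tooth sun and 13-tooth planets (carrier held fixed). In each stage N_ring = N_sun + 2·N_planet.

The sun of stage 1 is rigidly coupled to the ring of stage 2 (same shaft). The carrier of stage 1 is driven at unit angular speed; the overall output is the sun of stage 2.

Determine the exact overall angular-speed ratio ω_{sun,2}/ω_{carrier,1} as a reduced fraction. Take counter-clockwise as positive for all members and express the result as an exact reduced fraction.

Stage 1: N_ring = 17 + 2·15 = 47
Stage 1: 17(ω_s−ω_c) = −47(ω_r−ω_c),  ω_r=0, ω_c=1
Stage 1: ω_s = 1 − (47/17)(0−1) = 64/17
  ⇒ ω_s¹/ω_c¹ = 64/17
Stage 2: N_ring = 22 + 2·13 = 48
Stage 2: 22(ω_s−ω_c) = −48(ω_r−ω_c),  ω_c=0, ω_r=1
Stage 2: ω_s = 0 − (48/22)(1−0) = -24/11
  ⇒ ω_s²/ω_r² = -24/11
Coupling ω_r² = ω_s¹ ⇒ overall = 64/17 × -24/11 = -1536/187

-1536/187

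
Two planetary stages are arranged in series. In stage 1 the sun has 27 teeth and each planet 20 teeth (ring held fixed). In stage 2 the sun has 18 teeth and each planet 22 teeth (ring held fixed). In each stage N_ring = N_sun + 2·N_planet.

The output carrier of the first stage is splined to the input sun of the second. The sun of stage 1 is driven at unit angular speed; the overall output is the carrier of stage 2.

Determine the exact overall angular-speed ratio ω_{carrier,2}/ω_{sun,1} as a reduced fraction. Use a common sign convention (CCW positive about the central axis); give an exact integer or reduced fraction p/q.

Stage 1: N_ring = 27 + 2·20 = 67
Stage 1: 27(ω_s−ω_c) = −67(ω_r−ω_c),  ω_r=0, ω_s=1
Stage 1: 27(1−ω_c) = −67(0−ω_c)  ⇒  94ω_c = 27  ⇒  ω_c = 27/94
  ⇒ ω_c¹/ω_s¹ = 27/94
Stage 2: N_ring = 18 + 2·22 = 62
Stage 2: 18(ω_s−ω_c) = −62(ω_r−ω_c),  ω_r=0, ω_s=1
Stage 2: 18(1−ω_c) = −62(0−ω_c)  ⇒  80ω_c = 18  ⇒  ω_c = 9/40
  ⇒ ω_c²/ω_s² = 9/40
Coupling ω_s² = ω_c¹ ⇒ overall = 27/94 × 9/40 = 243/3760

243/3760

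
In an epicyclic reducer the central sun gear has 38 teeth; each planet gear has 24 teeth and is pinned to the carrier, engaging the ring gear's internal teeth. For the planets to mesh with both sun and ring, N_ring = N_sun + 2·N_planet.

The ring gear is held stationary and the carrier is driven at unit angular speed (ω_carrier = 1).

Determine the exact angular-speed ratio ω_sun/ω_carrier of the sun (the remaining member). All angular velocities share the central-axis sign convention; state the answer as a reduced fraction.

62/19

N_ring = 38 + 2·24 = 86
38(ω_s−ω_c) = −86(ω_r−ω_c),  ω_r=0, ω_c=1
ω_s = 1 − (86/38)(0−1) = 62/19
ω_s/ω_c = 62/19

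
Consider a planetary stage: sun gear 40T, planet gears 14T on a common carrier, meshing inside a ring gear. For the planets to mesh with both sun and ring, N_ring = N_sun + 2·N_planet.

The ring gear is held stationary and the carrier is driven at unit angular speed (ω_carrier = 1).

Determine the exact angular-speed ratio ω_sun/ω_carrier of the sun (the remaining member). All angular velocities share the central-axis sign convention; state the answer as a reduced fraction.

27/10

N_ring = 40 + 2·14 = 68
40(ω_s−ω_c) = −68(ω_r−ω_c),  ω_r=0, ω_c=1
ω_s = 1 − (68/40)(0−1) = 27/10
ω_s/ω_c = 27/10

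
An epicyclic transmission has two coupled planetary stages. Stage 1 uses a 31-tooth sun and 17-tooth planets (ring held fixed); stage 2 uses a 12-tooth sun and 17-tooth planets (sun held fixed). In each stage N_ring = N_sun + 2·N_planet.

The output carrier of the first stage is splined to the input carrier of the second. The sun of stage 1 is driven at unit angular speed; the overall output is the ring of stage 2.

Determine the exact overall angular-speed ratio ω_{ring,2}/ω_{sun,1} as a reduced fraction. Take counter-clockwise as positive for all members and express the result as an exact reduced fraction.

899/2208

Stage 1: N_ring = 31 + 2·17 = 65
Stage 1: 31(ω_s−ω_c) = −65(ω_r−ω_c),  ω_r=0, ω_s=1
Stage 1: 31(1−ω_c) = −65(0−ω_c)  ⇒  96ω_c = 31  ⇒  ω_c = 31/96
  ⇒ ω_c¹/ω_s¹ = 31/96
Stage 2: N_ring = 12 + 2·17 = 46
Stage 2: 12(ω_s−ω_c) = −46(ω_r−ω_c),  ω_s=0, ω_c=1
Stage 2: ω_r = 1 − (12/46)(0−1) = 29/23
  ⇒ ω_r²/ω_c² = 29/23
Coupling ω_c² = ω_c¹ ⇒ overall = 31/96 × 29/23 = 899/2208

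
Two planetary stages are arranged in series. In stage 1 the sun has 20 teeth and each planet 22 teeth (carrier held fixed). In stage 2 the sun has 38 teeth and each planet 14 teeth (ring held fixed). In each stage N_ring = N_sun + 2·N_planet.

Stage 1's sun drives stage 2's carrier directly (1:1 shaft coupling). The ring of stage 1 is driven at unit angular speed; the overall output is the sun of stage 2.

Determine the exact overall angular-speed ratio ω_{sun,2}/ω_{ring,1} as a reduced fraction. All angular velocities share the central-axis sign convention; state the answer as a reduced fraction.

Stage 1: N_ring = 20 + 2·22 = 64
Stage 1: 20(ω_s−ω_c) = −64(ω_r−ω_c),  ω_c=0, ω_r=1
Stage 1: ω_s = 0 − (64/20)(1−0) = -16/5
  ⇒ ω_s¹/ω_r¹ = -16/5
Stage 2: N_ring = 38 + 2·14 = 66
Stage 2: 38(ω_s−ω_c) = −66(ω_r−ω_c),  ω_r=0, ω_c=1
Stage 2: ω_s = 1 − (66/38)(0−1) = 52/19
  ⇒ ω_s²/ω_c² = 52/19
Coupling ω_c² = ω_s¹ ⇒ overall = -16/5 × 52/19 = -832/95

-832/95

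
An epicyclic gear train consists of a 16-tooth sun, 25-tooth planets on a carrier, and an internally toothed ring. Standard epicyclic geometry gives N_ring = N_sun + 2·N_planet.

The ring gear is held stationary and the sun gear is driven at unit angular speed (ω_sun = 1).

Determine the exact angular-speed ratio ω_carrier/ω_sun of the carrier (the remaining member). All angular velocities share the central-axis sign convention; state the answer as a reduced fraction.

N_ring = 16 + 2·25 = 66
16(ω_s−ω_c) = −66(ω_r−ω_c),  ω_r=0, ω_s=1
16(1−ω_c) = −66(0−ω_c)  ⇒  82ω_c = 16  ⇒  ω_c = 8/41
ω_c/ω_s = 8/41

8/41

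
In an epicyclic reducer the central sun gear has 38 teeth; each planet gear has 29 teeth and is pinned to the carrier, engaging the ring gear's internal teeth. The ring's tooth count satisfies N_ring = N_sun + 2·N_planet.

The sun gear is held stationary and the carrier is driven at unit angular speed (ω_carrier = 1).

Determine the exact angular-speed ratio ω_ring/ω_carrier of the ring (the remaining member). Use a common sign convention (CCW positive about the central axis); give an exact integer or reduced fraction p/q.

N_ring = 38 + 2·29 = 96
38(ω_s−ω_c) = −96(ω_r−ω_c),  ω_s=0, ω_c=1
ω_r = 1 − (38/96)(0−1) = 67/48
ω_r/ω_c = 67/48

67/48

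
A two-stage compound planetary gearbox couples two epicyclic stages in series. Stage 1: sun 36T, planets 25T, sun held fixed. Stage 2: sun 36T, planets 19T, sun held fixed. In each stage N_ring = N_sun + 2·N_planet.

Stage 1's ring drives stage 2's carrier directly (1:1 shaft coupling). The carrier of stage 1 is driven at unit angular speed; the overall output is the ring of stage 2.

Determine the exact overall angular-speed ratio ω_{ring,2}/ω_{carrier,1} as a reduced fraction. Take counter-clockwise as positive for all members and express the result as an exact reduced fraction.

Stage 1: N_ring = 36 + 2·25 = 86
Stage 1: 36(ω_s−ω_c) = −86(ω_r−ω_c),  ω_s=0, ω_c=1
Stage 1: ω_r = 1 − (36/86)(0−1) = 61/43
  ⇒ ω_r¹/ω_c¹ = 61/43
Stage 2: N_ring = 36 + 2·19 = 74
Stage 2: 36(ω_s−ω_c) = −74(ω_r−ω_c),  ω_s=0, ω_c=1
Stage 2: ω_r = 1 − (36/74)(0−1) = 55/37
  ⇒ ω_r²/ω_c² = 55/37
Coupling ω_c² = ω_r¹ ⇒ overall = 61/43 × 55/37 = 3355/1591

3355/1591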